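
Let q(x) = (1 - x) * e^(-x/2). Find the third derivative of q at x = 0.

Shift and add copies of the series according to the polynomial's terms.
From the series, [x^3] q = -7/48; multiply by 3! = 6 to get -7/8.

-7/8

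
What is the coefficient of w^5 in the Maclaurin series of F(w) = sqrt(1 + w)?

7/256

Apply the Taylor formula c_k = f^(k)(a)/k!.
F(0) = 1
F′(0) = 1/2
F′′(0) = -1/4
F′′′(0) = 3/8
F^(4)(0) = -15/16
F^(5)(0) = 105/32
So c_5 = F^(5)(0)/5! = 7/256.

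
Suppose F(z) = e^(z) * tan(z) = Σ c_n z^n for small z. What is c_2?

1

Multiply the two series term by term and collect like powers.
F(0) = 0
F′(0) = 1
F′′(0) = 2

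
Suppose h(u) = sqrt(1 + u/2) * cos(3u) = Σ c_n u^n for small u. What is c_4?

7195/2048

Take the Cauchy product of the two expansions.
h(0) = 1
h′(0) = 1/4
h′′(0) = -145/16
h′′′(0) = -429/64
h^(4)(0) = 21585/256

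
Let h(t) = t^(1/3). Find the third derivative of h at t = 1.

10/27

From the series, [(t - 1)^3] h = 5/81; multiply by 3! = 6 to get 10/27.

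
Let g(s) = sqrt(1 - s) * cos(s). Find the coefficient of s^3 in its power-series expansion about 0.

3/16

Multiply the two series term by term and collect like powers.
[s^0] = 1;  [s^1] = -1/2;  [s^2] = -5/8;  [s^3] = 3/16.
So c_3 = g′′′(0)/3! = 3/16.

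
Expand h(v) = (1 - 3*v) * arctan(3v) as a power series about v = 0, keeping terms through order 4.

Multiply each power in the prefactor through the base expansion.
[v^0] = 0;  [v^1] = 3;  [v^2] = -9;  [v^3] = -9;  [v^4] = 27.

27*v^4 - 9*v^3 - 9*v^2 + 3*v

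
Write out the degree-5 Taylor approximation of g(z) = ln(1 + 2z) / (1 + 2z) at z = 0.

Multiply the two series term by term and collect like powers.

1096*z^5/15 - 100*z^4/3 + 44*z^3/3 - 6*z^2 + 2*z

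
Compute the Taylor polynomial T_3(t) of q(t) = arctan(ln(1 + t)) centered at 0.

-t^2/2 + t

Let u equal the inner series; expand the outer function in u and truncate.
[t^0] = 0;  [t^1] = 1;  [t^2] = -1/2;  [t^3] = 0.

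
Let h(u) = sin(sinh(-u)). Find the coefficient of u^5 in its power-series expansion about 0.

Let u equal the inner series; expand the outer function in u and truncate.
So c_5 = h^(5)(0)/5! = 1/15.

1/15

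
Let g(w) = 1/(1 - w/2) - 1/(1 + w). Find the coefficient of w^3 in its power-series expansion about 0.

9/8

Expand each term separately and add.
So c_3 = g′′′(0)/3! = 9/8.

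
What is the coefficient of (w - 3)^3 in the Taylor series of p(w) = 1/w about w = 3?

-1/81

p(3) = 1/3
p′(3) = -1/9
p′′(3) = 2/27
p′′′(3) = -2/27
So c_3 = p′′′(3)/3! = -1/81.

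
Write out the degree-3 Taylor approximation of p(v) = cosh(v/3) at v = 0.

[v^0] = 1;  [v^1] = 0;  [v^2] = 1/18;  [v^3] = 0.

v^2/18 + 1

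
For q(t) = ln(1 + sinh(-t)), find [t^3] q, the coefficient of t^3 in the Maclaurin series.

Let u equal the inner series; expand the outer function in u and truncate.
q(0) = 0
q′(0) = -1
q′′(0) = -1
q′′′(0) = -3
The Taylor polynomial is Σ q^(k)(0)/k! · t^k.

-1/2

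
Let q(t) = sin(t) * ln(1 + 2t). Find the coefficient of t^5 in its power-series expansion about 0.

-11/3

Expand each factor separately, then convolve coefficients.
q(0) = 0
q′(0) = 0
q′′(0) = 4
q′′′(0) = -12
q^(4)(0) = 56
q^(5)(0) = -440
So c_5 = q^(5)(0)/5! = -11/3.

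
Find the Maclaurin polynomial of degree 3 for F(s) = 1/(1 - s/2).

s^3/8 + s^2/4 + s/2 + 1

Compute the successive derivatives at the expansion point and divide by k!.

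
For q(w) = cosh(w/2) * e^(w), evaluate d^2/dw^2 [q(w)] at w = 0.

Expand each factor separately, then convolve coefficients.
From the series, [w^2] q = 5/8; multiply by 2! = 2 to get 5/4.

5/4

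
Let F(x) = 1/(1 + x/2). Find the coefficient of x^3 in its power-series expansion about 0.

-1/8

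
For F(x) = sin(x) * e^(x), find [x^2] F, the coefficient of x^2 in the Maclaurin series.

1

Multiply the two series term by term and collect like powers.
F(0) = 0
F′(0) = 1
F′′(0) = 2
Dividing each by k! gives the coefficients c_0, ..., c_2.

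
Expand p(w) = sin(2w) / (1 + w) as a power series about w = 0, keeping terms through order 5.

Multiply the two series term by term and collect like powers.

14*w^5/15 - 2*w^4/3 + 2*w^3/3 - 2*w^2 + 2*w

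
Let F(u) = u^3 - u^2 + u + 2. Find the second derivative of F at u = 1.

From the series, [(u - 1)^2] F = 2; multiply by 2! = 2 to get 4.

4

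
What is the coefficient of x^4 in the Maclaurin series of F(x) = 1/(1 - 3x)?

Compute the successive derivatives at the expansion point and divide by k!.
[x^0] = 1;  [x^1] = 3;  [x^2] = 9;  [x^3] = 27;  [x^4] = 81.

81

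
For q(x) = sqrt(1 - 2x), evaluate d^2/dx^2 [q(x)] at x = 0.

-1

From the series, [x^2] q = -1/2; multiply by 2! = 2 to get -1.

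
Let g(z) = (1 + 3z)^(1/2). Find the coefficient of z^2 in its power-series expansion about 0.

-9/8

g(0) = 1
g′(0) = 3/2
g′′(0) = -9/4
Then c_k = g^(k)(0)/k! gives each Taylor coefficient.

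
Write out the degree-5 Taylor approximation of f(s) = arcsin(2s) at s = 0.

f(0) = 0
f′(0) = 2
f′′(0) = 0
f′′′(0) = 8
f^(4)(0) = 0
f^(5)(0) = 288

12*s^5/5 + 4*s^3/3 + 2*s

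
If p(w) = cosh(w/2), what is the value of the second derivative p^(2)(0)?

1/4

Apply the Taylor formula c_k = f^(k)(a)/k!.
The coefficient of w^2 in the expansion is 1/8, so p′′(0) = 2! * (1/8) = 1/4.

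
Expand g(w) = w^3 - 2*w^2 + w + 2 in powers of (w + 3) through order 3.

Compute the successive derivatives at the expansion point and divide by k!.
g(-3) = -46
g′(-3) = 40
g′′(-3) = -22
g′′′(-3) = 6

(w + 3)^3 - 11*(w + 3)^2 + 40*(w + 3) - 46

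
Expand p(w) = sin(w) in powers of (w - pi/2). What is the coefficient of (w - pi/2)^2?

Compute the successive derivatives at the expansion point and divide by k!.
[(w - pi/2)^0] = 1;  [(w - pi/2)^1] = 0;  [(w - pi/2)^2] = -1/2.
So c_2 = p′′(pi/2)/2! = -1/2.

-1/2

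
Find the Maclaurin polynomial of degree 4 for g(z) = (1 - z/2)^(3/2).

3*z^4/2048 + z^3/128 + 3*z^2/32 - 3*z/4 + 1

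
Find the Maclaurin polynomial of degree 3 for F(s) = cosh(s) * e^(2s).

Multiply the two series term by term and collect like powers.

7*s^3/3 + 5*s^2/2 + 2*s + 1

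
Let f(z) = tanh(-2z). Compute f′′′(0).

The coefficient of z^3 in the expansion is 8/3, so f′′′(0) = 3! * (8/3) = 16.

16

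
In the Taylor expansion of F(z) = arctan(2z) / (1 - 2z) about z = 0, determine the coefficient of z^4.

Write out both Maclaurin series and multiply, keeping only the needed powers.
F(0) = 0
F′(0) = 2
F′′(0) = 8
F′′′(0) = 32
F^(4)(0) = 256

32/3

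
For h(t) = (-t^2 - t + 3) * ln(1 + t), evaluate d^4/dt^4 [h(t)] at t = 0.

-14

Shift and add copies of the series according to the polynomial's terms.
The coefficient of t^4 in the expansion is -7/12, so h^(4)(0) = 4! * (-7/12) = -14.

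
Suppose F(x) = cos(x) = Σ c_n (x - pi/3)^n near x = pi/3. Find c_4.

1/48

F(pi/3) = 1/2
F′(pi/3) = -sqrt(3)/2
F′′(pi/3) = -1/2
F′′′(pi/3) = sqrt(3)/2
F^(4)(pi/3) = 1/2
So c_4 = F^(4)(pi/3)/4! = 1/48.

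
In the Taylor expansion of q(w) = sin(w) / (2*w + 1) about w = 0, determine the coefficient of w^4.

-23/3

Expand 1/(denominator) as a geometric series and multiply by the numerator's series.
[w^0] = 0;  [w^1] = 1;  [w^2] = -2;  [w^3] = 23/6;  [w^4] = -23/3.
So c_4 = q^(4)(0)/4! = -23/3.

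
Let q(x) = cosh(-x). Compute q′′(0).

From the series, [x^2] q = 1/2; multiply by 2! = 2 to get 1.

1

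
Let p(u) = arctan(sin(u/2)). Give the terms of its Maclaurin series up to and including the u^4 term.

-u^3/16 + u/2

Compose series: expand the inner function first, then feed it into the outer expansion.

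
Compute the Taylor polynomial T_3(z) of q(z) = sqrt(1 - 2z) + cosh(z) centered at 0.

-z^3/2 - z + 2

Add the two expansions coefficient-wise.
[z^0] = 2;  [z^1] = -1;  [z^2] = 0;  [z^3] = -1/2.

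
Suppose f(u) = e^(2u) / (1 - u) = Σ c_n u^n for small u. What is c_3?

Expand each factor separately, then convolve coefficients.
f(0) = 1
f′(0) = 3
f′′(0) = 10
f′′′(0) = 38
So c_3 = f′′′(0)/3! = 19/3.

19/3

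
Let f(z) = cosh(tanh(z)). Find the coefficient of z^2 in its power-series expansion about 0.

Compose series: expand the inner function first, then feed it into the outer expansion.
f(0) = 1
f′(0) = 0
f′′(0) = 1
Dividing each by k! gives the coefficients c_0, ..., c_2.

1/2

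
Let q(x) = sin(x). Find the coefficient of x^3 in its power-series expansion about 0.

-1/6

c_3 = q′′′(0)/3! = -1/6.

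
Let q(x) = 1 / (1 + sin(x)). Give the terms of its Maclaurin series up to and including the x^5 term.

-61*x^5/120 + 2*x^4/3 - 5*x^3/6 + x^2 - x + 1

Use the geometric series for the reciprocal, then substitute.
q(0) = 1
q′(0) = -1
q′′(0) = 2
q′′′(0) = -5
q^(4)(0) = 16
q^(5)(0) = -61
Then c_k = q^(k)(0)/k! gives each Taylor coefficient.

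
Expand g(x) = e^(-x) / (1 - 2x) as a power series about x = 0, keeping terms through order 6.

Take the Cauchy product of the two expansions.
g(0) = 1
g′(0) = 1
g′′(0) = 5
g′′′(0) = 29
g^(4)(0) = 233
g^(5)(0) = 2329
g^(6)(0) = 27949
Dividing each by k! gives the coefficients c_0, ..., c_6.

27949*x^6/720 + 2329*x^5/120 + 233*x^4/24 + 29*x^3/6 + 5*x^2/2 + x + 1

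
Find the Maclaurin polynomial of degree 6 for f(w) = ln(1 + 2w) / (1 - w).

Multiply the numerator's expansion by the denominator's geometric series.
f(0) = 0
f′(0) = 2
f′′(0) = 0
f′′′(0) = 16
f^(4)(0) = -32
f^(5)(0) = 608
f^(6)(0) = -4032

-28*w^6/5 + 76*w^5/15 - 4*w^4/3 + 8*w^3/3 + 2*w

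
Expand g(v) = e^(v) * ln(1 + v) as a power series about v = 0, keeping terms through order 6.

-7*v^6/144 + 3*v^5/40 + v^3/3 + v^2/2 + v

Expand each factor separately, then convolve coefficients.
g(0) = 0
g′(0) = 1
g′′(0) = 1
g′′′(0) = 2
g^(4)(0) = 0
g^(5)(0) = 9
g^(6)(0) = -35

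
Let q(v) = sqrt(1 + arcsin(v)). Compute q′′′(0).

7/8

Compose series: expand the inner function first, then feed it into the outer expansion.
The coefficient of v^3 in the expansion is 7/48, so q′′′(0) = 3! * (7/48) = 7/8.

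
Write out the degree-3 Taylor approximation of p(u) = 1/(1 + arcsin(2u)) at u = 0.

Let u equal the inner series; expand the outer function in u and truncate.
p(0) = 1
p′(0) = -2
p′′(0) = 8
p′′′(0) = -56
Dividing each by k! gives the coefficients c_0, ..., c_3.

-28*u^3/3 + 4*u^2 - 2*u + 1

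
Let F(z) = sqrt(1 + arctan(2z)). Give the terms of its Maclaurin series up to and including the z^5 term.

83*z^5/40 + 17*z^4/24 - 5*z^3/6 - z^2/2 + z + 1

Plug the Maclaurin series of the inner function into that of the outer and collect terms.
F(0) = 1
F′(0) = 1
F′′(0) = -1
F′′′(0) = -5
F^(4)(0) = 17
F^(5)(0) = 249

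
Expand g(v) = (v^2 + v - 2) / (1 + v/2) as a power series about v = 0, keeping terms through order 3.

Distribute the polynomial across the series and collect like powers.
[v^0] = -2;  [v^1] = 2;  [v^2] = 0;  [v^3] = 0.

2*v - 2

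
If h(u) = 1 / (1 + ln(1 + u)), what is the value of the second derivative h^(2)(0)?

Expand as Σ (-1)^k u^k with u equal to the inner function's series.
The coefficient of u^2 in the expansion is 3/2, so h′′(0) = 2! * (3/2) = 3.

3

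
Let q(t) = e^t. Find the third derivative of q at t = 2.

e^(2)

From the series, [(t - 2)^3] q = e^(2)/6; multiply by 3! = 6 to get e^(2).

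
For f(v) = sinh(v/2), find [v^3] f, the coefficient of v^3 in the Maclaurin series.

[v^0] = 0;  [v^1] = 1/2;  [v^2] = 0;  [v^3] = 1/48.
So c_3 = f′′′(0)/3! = 1/48.

1/48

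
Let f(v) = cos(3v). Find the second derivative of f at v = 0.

Apply the Taylor formula c_k = f^(k)(a)/k!.
The coefficient of v^2 in the expansion is -9/2, so f′′(0) = 2! * (-9/2) = -9.

-9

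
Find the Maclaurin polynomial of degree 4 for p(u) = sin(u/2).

Use the known series and substitute for the argument.
p(0) = 0
p′(0) = 1/2
p′′(0) = 0
p′′′(0) = -1/8
p^(4)(0) = 0
Then c_k = p^(k)(0)/k! gives each Taylor coefficient.

-u^3/48 + u/2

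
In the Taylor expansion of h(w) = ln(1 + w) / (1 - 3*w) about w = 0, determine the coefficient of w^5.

Expand 1/(denominator) as a geometric series and multiply by the numerator's series.
[w^0] = 0;  [w^1] = 1;  [w^2] = 5/2;  [w^3] = 47/6;  [w^4] = 93/4;  [w^5] = 1399/20.
So c_5 = h^(5)(0)/5! = 1399/20.

1399/20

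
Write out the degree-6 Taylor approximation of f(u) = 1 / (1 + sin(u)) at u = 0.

17*u^6/45 - 61*u^5/120 + 2*u^4/3 - 5*u^3/6 + u^2 - u + 1

Use the geometric series for the reciprocal, then substitute.
f(0) = 1
f′(0) = -1
f′′(0) = 2
f′′′(0) = -5
f^(4)(0) = 16
f^(5)(0) = -61
f^(6)(0) = 272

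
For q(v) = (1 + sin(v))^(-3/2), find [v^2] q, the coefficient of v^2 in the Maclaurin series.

15/8

Let u equal the inner series; expand the outer function in u and truncate.
[v^0] = 1;  [v^1] = -3/2;  [v^2] = 15/8.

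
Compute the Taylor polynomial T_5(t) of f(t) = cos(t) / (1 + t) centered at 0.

Write out both Maclaurin series and multiply, keeping only the needed powers.

-13*t^5/24 + 13*t^4/24 - t^3/2 + t^2/2 - t + 1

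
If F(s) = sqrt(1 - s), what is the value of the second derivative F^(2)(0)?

The coefficient of s^2 in the expansion is -1/8, so F′′(0) = 2! * (-1/8) = -1/4.

-1/4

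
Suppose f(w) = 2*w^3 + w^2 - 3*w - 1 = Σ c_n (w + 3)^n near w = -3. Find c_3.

2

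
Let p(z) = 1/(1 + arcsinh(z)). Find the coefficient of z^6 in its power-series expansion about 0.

Plug the Maclaurin series of the inner function into that of the outer and collect terms.
p(0) = 1
p′(0) = -1
p′′(0) = 2
p′′′(0) = -5
p^(4)(0) = 16
p^(5)(0) = -69
p^(6)(0) = 368

23/45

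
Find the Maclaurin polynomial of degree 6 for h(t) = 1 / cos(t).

Invert the denominator's series and multiply.
h(0) = 1
h′(0) = 0
h′′(0) = 1
h′′′(0) = 0
h^(4)(0) = 5
h^(5)(0) = 0
h^(6)(0) = 61
Dividing each by k! gives the coefficients c_0, ..., c_6.

61*t^6/720 + 5*t^4/24 + t^2/2 + 1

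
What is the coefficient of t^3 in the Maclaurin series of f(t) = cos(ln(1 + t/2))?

1/16

Substitute the inner expansion into the outer series and collect powers.
[t^0] = 1;  [t^1] = 0;  [t^2] = -1/8;  [t^3] = 1/16.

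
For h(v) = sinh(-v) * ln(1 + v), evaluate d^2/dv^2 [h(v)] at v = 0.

-2

Expand each factor separately, then convolve coefficients.
The coefficient of v^2 in the expansion is -1, so h′′(0) = 2! * (-1) = -2.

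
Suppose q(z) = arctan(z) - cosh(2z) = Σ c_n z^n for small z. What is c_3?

Add the two expansions coefficient-wise.
q(0) = -1
q′(0) = 1
q′′(0) = -4
q′′′(0) = -2

-1/3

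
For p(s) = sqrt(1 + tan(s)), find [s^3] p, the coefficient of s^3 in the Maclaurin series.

11/48

Substitute the inner expansion into the outer series and collect powers.
p(0) = 1
p′(0) = 1/2
p′′(0) = -1/4
p′′′(0) = 11/8
Dividing each by k! gives the coefficients c_0, ..., c_3.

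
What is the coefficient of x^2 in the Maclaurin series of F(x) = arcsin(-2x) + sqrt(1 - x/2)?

Combine the two series term by term.
F(0) = 1
F′(0) = -9/4
F′′(0) = -1/16

-1/32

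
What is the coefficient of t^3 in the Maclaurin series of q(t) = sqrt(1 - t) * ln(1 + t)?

11/24

Multiply the two series term by term and collect like powers.
[t^0] = 0;  [t^1] = 1;  [t^2] = -1;  [t^3] = 11/24.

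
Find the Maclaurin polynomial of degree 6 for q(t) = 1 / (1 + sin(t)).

Expand as Σ (-1)^k u^k with u equal to the inner function's series.
q(0) = 1
q′(0) = -1
q′′(0) = 2
q′′′(0) = -5
q^(4)(0) = 16
q^(5)(0) = -61
q^(6)(0) = 272

17*t^6/45 - 61*t^5/120 + 2*t^4/3 - 5*t^3/6 + t^2 - t + 1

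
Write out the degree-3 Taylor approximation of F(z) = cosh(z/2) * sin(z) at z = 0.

Take the Cauchy product of the two expansions.
F(0) = 0
F′(0) = 1
F′′(0) = 0
F′′′(0) = -1/4

-z^3/24 + z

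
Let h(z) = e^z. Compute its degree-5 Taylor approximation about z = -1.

(z + 1)^5*e^(-1)/120 + (z + 1)^4*e^(-1)/24 + (z + 1)^3*e^(-1)/6 + (z + 1)^2*e^(-1)/2 + (z + 1)*e^(-1) + e^(-1)

[(z + 1)^0] = e^(-1);  [(z + 1)^1] = e^(-1);  [(z + 1)^2] = e^(-1)/2;  [(z + 1)^3] = e^(-1)/6;  [(z + 1)^4] = e^(-1)/24;  [(z + 1)^5] = e^(-1)/120.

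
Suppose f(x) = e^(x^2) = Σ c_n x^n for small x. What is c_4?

1/2

f(0) = 1
f′(0) = 0
f′′(0) = 2
f′′′(0) = 0
f^(4)(0) = 12
Then c_k = f^(k)(0)/k! gives each Taylor coefficient.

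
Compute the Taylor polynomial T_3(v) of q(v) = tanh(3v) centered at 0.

-9*v^3 + 3*v

q(0) = 0
q′(0) = 3
q′′(0) = 0
q′′′(0) = -54
Then c_k = q^(k)(0)/k! gives each Taylor coefficient.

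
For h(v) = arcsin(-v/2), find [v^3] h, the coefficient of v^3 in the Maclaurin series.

h(0) = 0
h′(0) = -1/2
h′′(0) = 0
h′′′(0) = -1/8
So c_3 = h′′′(0)/3! = -1/48.

-1/48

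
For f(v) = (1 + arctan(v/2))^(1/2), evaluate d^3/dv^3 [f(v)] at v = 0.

Compose series: expand the inner function first, then feed it into the outer expansion.
The coefficient of v^3 in the expansion is -5/384, so f′′′(0) = 3! * (-5/384) = -5/64.

-5/64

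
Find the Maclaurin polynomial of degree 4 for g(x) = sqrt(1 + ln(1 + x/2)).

-143*x^4/6144 + 17*x^3/384 - 3*x^2/32 + x/4 + 1

Compose series: expand the inner function first, then feed it into the outer expansion.
[x^0] = 1;  [x^1] = 1/4;  [x^2] = -3/32;  [x^3] = 17/384;  [x^4] = -143/6144.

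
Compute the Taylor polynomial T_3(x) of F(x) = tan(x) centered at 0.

F(0) = 0
F′(0) = 1
F′′(0) = 0
F′′′(0) = 2

x^3/3 + x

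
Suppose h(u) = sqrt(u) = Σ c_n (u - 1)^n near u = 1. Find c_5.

7/256

h(1) = 1
h′(1) = 1/2
h′′(1) = -1/4
h′′′(1) = 3/8
h^(4)(1) = -15/16
h^(5)(1) = 105/32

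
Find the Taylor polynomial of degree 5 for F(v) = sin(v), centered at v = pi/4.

sqrt(2)*(v - pi/4)^5/240 + sqrt(2)*(v - pi/4)^4/48 - sqrt(2)*(v - pi/4)^3/12 - sqrt(2)*(v - pi/4)^2/4 + sqrt(2)*(v - pi/4)/2 + sqrt(2)/2

F(pi/4) = sqrt(2)/2
F′(pi/4) = sqrt(2)/2
F′′(pi/4) = -sqrt(2)/2
F′′′(pi/4) = -sqrt(2)/2
F^(4)(pi/4) = sqrt(2)/2
F^(5)(pi/4) = sqrt(2)/2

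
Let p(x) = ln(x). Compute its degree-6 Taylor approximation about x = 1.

[(x - 1)^0] = 0;  [(x - 1)^1] = 1;  [(x - 1)^2] = -1/2;  [(x - 1)^3] = 1/3;  [(x - 1)^4] = -1/4;  [(x - 1)^5] = 1/5;  [(x - 1)^6] = -1/6.

-(x - 1)^6/6 + (x - 1)^5/5 - (x - 1)^4/4 + (x - 1)^3/3 - (x - 1)^2/2 + (x - 1)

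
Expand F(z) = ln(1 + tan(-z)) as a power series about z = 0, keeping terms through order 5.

-2*z^5/3 - 7*z^4/12 - 2*z^3/3 - z^2/2 - z

Substitute the inner expansion into the outer series and collect powers.
F(0) = 0
F′(0) = -1
F′′(0) = -1
F′′′(0) = -4
F^(4)(0) = -14
F^(5)(0) = -80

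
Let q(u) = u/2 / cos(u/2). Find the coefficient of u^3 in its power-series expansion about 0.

Invert the denominator's series and multiply.

1/16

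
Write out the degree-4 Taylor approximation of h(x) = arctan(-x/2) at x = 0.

[x^0] = 0;  [x^1] = -1/2;  [x^2] = 0;  [x^3] = 1/24;  [x^4] = 0.

x^3/24 - x/2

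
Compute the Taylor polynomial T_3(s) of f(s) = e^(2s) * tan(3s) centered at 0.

15*s^3 + 6*s^2 + 3*s

Multiply the two series term by term and collect like powers.
f(0) = 0
f′(0) = 3
f′′(0) = 12
f′′′(0) = 90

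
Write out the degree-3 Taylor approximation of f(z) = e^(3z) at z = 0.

9*z^3/2 + 9*z^2/2 + 3*z + 1

Differentiate repeatedly and evaluate at the center.
[z^0] = 1;  [z^1] = 3;  [z^2] = 9/2;  [z^3] = 9/2.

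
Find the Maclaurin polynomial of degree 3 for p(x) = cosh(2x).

Apply the Taylor formula c_k = f^(k)(a)/k!.
[x^0] = 1;  [x^1] = 0;  [x^2] = 2;  [x^3] = 0.

2*x^2 + 1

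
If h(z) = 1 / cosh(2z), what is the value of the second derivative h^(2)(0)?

-4

Write the quotient as an unknown series and match coefficients against numerator = denominator · series.
From the series, [z^2] h = -2; multiply by 2! = 2 to get -4.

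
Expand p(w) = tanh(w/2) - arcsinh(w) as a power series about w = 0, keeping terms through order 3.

Expand each term separately and add.
[w^0] = 0;  [w^1] = -1/2;  [w^2] = 0;  [w^3] = 1/8.

w^3/8 - w/2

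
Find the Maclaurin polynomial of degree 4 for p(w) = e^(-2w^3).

Differentiate repeatedly and evaluate at the center.

1 - 2*w^3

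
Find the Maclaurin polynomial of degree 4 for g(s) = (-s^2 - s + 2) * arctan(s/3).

Shift and add copies of the series according to the polynomial's terms.

s^4/81 - 29*s^3/81 - s^2/3 + 2*s/3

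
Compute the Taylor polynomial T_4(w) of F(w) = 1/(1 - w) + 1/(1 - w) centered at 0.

Expand each term separately and add.
F(0) = 2
F′(0) = 2
F′′(0) = 4
F′′′(0) = 12
F^(4)(0) = 48
Then c_k = F^(k)(0)/k! gives each Taylor coefficient.

2*w^4 + 2*w^3 + 2*w^2 + 2*w + 2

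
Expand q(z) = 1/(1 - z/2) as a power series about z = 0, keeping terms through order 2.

q(0) = 1
q′(0) = 1/2
q′′(0) = 1/2

z^2/4 + z/2 + 1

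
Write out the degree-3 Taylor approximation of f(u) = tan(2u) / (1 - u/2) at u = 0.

Expand each factor separately, then convolve coefficients.
f(0) = 0
f′(0) = 2
f′′(0) = 2
f′′′(0) = 19

19*u^3/6 + u^2 + 2*u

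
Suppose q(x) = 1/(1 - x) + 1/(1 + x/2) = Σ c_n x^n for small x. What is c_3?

Expand each term separately and add.
q(0) = 2
q′(0) = 1/2
q′′(0) = 5/2
q′′′(0) = 21/4

7/8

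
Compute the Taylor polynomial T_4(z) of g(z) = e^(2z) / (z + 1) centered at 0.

Use 1/(1 - r) = Σ r^k on the denominator, then take the Cauchy product.

z^4/3 + z^3/3 + z^2 + z + 1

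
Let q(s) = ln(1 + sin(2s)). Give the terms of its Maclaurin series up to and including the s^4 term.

-4*s^4/3 + 4*s^3/3 - 2*s^2 + 2*s

Substitute the inner expansion into the outer series and collect powers.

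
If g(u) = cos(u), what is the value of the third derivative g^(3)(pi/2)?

1

The coefficient of (u - pi/2)^3 in the expansion is 1/6, so g′′′(pi/2) = 3! * (1/6) = 1.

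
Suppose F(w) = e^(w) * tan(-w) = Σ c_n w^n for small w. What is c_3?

Expand each factor separately, then convolve coefficients.
F(0) = 0
F′(0) = -1
F′′(0) = -2
F′′′(0) = -5
The Taylor polynomial is Σ F^(k)(0)/k! · w^k.

-5/6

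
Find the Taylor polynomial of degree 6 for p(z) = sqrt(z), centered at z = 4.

Apply the Taylor formula c_k = f^(k)(a)/k!.
[(z - 4)^0] = 2;  [(z - 4)^1] = 1/4;  [(z - 4)^2] = -1/64;  [(z - 4)^3] = 1/512;  [(z - 4)^4] = -5/16384;  [(z - 4)^5] = 7/131072;  [(z - 4)^6] = -21/2097152.

-21*(z - 4)^6/2097152 + 7*(z - 4)^5/131072 - 5*(z - 4)^4/16384 + (z - 4)^3/512 - (z - 4)^2/64 + (z - 4)/4 + 2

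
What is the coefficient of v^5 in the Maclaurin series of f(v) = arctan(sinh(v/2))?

Plug the Maclaurin series of the inner function into that of the outer and collect terms.
[v^0] = 0;  [v^1] = 1/2;  [v^2] = 0;  [v^3] = -1/48;  [v^4] = 0;  [v^5] = 1/768.
So c_5 = f^(5)(0)/5! = 1/768.

1/768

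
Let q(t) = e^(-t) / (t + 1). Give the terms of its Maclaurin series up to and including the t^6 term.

Use 1/(1 - r) = Σ r^k on the denominator, then take the Cauchy product.
q(0) = 1
q′(0) = -2
q′′(0) = 5
q′′′(0) = -16
q^(4)(0) = 65
q^(5)(0) = -326
q^(6)(0) = 1957

1957*t^6/720 - 163*t^5/60 + 65*t^4/24 - 8*t^3/3 + 5*t^2/2 - 2*t + 1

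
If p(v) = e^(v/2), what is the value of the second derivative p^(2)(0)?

1/4

From the series, [v^2] p = 1/8; multiply by 2! = 2 to get 1/4.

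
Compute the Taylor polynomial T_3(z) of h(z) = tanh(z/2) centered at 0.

-z^3/24 + z/2

Use the known series and substitute for the argument.
h(0) = 0
h′(0) = 1/2
h′′(0) = 0
h′′′(0) = -1/4
Then c_k = h^(k)(0)/k! gives each Taylor coefficient.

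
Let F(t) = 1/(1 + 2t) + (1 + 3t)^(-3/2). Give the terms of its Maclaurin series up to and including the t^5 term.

Expand each term separately and add.
[t^0] = 2;  [t^1] = -13/2;  [t^2] = 167/8;  [t^3] = -1073/16;  [t^4] = 27563/128;  [t^5] = -176591/256.

-176591*t^5/256 + 27563*t^4/128 - 1073*t^3/16 + 167*t^2/8 - 13*t/2 + 2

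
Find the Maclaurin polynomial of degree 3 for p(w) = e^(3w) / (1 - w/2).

61*w^3/8 + 25*w^2/4 + 7*w/2 + 1

Expand each factor separately, then convolve coefficients.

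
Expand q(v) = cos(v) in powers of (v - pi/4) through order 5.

[(v - pi/4)^0] = sqrt(2)/2;  [(v - pi/4)^1] = -sqrt(2)/2;  [(v - pi/4)^2] = -sqrt(2)/4;  [(v - pi/4)^3] = sqrt(2)/12;  [(v - pi/4)^4] = sqrt(2)/48;  [(v - pi/4)^5] = -sqrt(2)/240.

-sqrt(2)*(v - pi/4)^5/240 + sqrt(2)*(v - pi/4)^4/48 + sqrt(2)*(v - pi/4)^3/12 - sqrt(2)*(v - pi/4)^2/4 - sqrt(2)*(v - pi/4)/2 + sqrt(2)/2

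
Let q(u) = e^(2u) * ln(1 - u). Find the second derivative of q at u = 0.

Multiply the two series term by term and collect like powers.
From the series, [u^2] q = -5/2; multiply by 2! = 2 to get -5.

-5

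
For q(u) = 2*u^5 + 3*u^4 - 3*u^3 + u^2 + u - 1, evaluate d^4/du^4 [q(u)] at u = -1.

-168

Differentiate repeatedly and evaluate at the center.
The coefficient of (u + 1)^4 in the expansion is -7, so q^(4)(-1) = 4! * (-7) = -168.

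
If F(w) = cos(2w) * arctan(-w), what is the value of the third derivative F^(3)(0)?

14

Take the Cauchy product of the two expansions.
From the series, [w^3] F = 7/3; multiply by 3! = 6 to get 14.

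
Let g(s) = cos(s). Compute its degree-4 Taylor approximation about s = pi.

-(s - pi)^4/24 + (s - pi)^2/2 - 1

Apply the Taylor formula c_k = f^(k)(a)/k!.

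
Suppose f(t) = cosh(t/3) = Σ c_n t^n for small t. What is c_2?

Differentiate repeatedly and evaluate at the center.
f(0) = 1
f′(0) = 0
f′′(0) = 1/9
Dividing each by k! gives the coefficients c_0, ..., c_2.

1/18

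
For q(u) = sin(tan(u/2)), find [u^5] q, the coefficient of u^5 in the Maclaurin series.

-1/1280

Substitute the inner expansion into the outer series and collect powers.
So c_5 = q^(5)(0)/5! = -1/1280.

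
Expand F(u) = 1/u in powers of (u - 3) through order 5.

-(u - 3)^5/729 + (u - 3)^4/243 - (u - 3)^3/81 + (u - 3)^2/27 - (u - 3)/9 + 1/3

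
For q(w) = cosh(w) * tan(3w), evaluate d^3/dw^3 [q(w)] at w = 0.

Expand each factor separately, then convolve coefficients.
From the series, [w^3] q = 21/2; multiply by 3! = 6 to get 63.

63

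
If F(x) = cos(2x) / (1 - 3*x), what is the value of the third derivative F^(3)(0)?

Expand 1/(denominator) as a geometric series and multiply by the numerator's series.
The coefficient of x^3 in the expansion is 21, so F′′′(0) = 3! * (21) = 126.

126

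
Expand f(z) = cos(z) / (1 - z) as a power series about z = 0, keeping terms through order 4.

13*z^4/24 + z^3/2 + z^2/2 + z + 1

Expand each factor separately, then convolve coefficients.
[z^0] = 1;  [z^1] = 1;  [z^2] = 1/2;  [z^3] = 1/2;  [z^4] = 13/24.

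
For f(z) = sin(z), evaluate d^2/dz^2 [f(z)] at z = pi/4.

-sqrt(2)/2

The coefficient of (z - pi/4)^2 in the expansion is -sqrt(2)/4, so f′′(pi/4) = 2! * (-sqrt(2)/4) = -sqrt(2)/2.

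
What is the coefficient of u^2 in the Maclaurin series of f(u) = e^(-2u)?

2

Compute the successive derivatives at the expansion point and divide by k!.
[u^0] = 1;  [u^1] = -2;  [u^2] = 2.
So c_2 = f′′(0)/2! = 2.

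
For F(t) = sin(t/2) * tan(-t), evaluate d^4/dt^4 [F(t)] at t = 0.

Write out both Maclaurin series and multiply, keeping only the needed powers.
The coefficient of t^4 in the expansion is -7/48, so F^(4)(0) = 4! * (-7/48) = -7/2.

-7/2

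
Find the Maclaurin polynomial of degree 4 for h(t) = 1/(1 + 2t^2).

4*t^4 - 2*t^2 + 1

[t^0] = 1;  [t^1] = 0;  [t^2] = -2;  [t^3] = 0;  [t^4] = 4.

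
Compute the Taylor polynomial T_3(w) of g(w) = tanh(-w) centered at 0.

w^3/3 - w

Differentiate repeatedly and evaluate at the center.
g(0) = 0
g′(0) = -1
g′′(0) = 0
g′′′(0) = 2
Dividing each by k! gives the coefficients c_0, ..., c_3.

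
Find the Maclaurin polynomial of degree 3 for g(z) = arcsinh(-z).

z^3/6 - z

Use the known series and substitute for the argument.
g(0) = 0
g′(0) = -1
g′′(0) = 0
g′′′(0) = 1
Then c_k = g^(k)(0)/k! gives each Taylor coefficient.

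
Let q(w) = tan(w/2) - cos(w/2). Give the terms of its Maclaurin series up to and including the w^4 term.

Expand each term separately and add.
q(0) = -1
q′(0) = 1/2
q′′(0) = 1/4
q′′′(0) = 1/4
q^(4)(0) = -1/16
The Taylor polynomial is Σ q^(k)(0)/k! · w^k.

-w^4/384 + w^3/24 + w^2/8 + w/2 - 1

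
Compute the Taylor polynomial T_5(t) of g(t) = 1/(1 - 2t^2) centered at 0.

4*t^4 + 2*t^2 + 1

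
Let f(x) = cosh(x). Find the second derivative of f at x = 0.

1

The coefficient of x^2 in the expansion is 1/2, so f′′(0) = 2! * (1/2) = 1.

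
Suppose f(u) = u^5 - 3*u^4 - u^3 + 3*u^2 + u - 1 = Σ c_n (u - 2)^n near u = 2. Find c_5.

Apply the Taylor formula c_k = f^(k)(a)/k!.
f(2) = -11
f′(2) = -15
f′′(2) = 10
f′′′(2) = 90
f^(4)(2) = 168
f^(5)(2) = 120

1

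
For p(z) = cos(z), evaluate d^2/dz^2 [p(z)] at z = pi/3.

The coefficient of (z - pi/3)^2 in the expansion is -1/4, so p′′(pi/3) = 2! * (-1/4) = -1/2.

-1/2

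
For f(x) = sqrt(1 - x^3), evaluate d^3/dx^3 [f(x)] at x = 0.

-3

Use the known series and substitute for the argument.
The coefficient of x^3 in the expansion is -1/2, so f′′′(0) = 3! * (-1/2) = -3.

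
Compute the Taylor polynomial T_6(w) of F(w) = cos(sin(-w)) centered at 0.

-37*w^6/720 + 5*w^4/24 - w^2/2 + 1

Substitute the inner expansion into the outer series and collect powers.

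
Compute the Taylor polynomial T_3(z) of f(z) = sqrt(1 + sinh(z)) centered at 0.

Compose series: expand the inner function first, then feed it into the outer expansion.

7*z^3/48 - z^2/8 + z/2 + 1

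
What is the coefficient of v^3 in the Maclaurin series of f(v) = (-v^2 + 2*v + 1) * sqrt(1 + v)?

Shift and add copies of the series according to the polynomial's terms.
f(0) = 1
f′(0) = 5/2
f′′(0) = -1/4
f′′′(0) = -33/8
So c_3 = f′′′(0)/3! = -11/16.

-11/16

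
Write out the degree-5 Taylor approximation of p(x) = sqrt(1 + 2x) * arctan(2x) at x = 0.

389*x^5/60 - 5*x^4/3 - 11*x^3/3 + 2*x^2 + 2*x

Take the Cauchy product of the two expansions.
p(0) = 0
p′(0) = 2
p′′(0) = 4
p′′′(0) = -22
p^(4)(0) = -40
p^(5)(0) = 778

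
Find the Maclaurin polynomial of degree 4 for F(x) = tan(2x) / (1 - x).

Take the Cauchy product of the two expansions.
[x^0] = 0;  [x^1] = 2;  [x^2] = 2;  [x^3] = 14/3;  [x^4] = 14/3.

14*x^4/3 + 14*x^3/3 + 2*x^2 + 2*x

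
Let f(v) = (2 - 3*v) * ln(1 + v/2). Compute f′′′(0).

Shift and add copies of the series according to the polynomial's terms.
The coefficient of v^3 in the expansion is 11/24, so f′′′(0) = 3! * (11/24) = 11/4.

11/4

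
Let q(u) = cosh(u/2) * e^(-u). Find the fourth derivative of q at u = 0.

Multiply the two series term by term and collect like powers.
The coefficient of u^4 in the expansion is 41/384, so q^(4)(0) = 4! * (41/384) = 41/16.

41/16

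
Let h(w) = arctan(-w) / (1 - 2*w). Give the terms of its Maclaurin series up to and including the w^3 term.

Expand 1/(denominator) as a geometric series and multiply by the numerator's series.
h(0) = 0
h′(0) = -1
h′′(0) = -4
h′′′(0) = -22

-11*w^3/3 - 2*w^2 - w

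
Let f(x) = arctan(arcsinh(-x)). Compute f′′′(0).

Compose series: expand the inner function first, then feed it into the outer expansion.
The coefficient of x^3 in the expansion is 1/2, so f′′′(0) = 3! * (1/2) = 3.

3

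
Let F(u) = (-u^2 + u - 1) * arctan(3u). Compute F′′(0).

Shift and add copies of the series according to the polynomial's terms.
The coefficient of u^2 in the expansion is 3, so F′′(0) = 2! * (3) = 6.

6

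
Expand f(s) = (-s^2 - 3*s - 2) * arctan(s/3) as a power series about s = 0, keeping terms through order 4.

Multiply each power in the prefactor through the base expansion.
f(0) = 0
f′(0) = -2/3
f′′(0) = -2
f′′′(0) = -50/27
f^(4)(0) = 8/9
Then c_k = f^(k)(0)/k! gives each Taylor coefficient.

s^4/27 - 25*s^3/81 - s^2 - 2*s/3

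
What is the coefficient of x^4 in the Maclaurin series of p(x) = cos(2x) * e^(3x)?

Write out both Maclaurin series and multiply, keeping only the needed powers.

-119/24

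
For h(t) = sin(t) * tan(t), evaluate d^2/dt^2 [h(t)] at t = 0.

2

Expand each factor separately, then convolve coefficients.
The coefficient of t^2 in the expansion is 1, so h′′(0) = 2! * (1) = 2.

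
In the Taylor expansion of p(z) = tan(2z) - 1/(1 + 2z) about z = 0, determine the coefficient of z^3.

32/3

Expand each term separately and add.
p(0) = -1
p′(0) = 4
p′′(0) = -8
p′′′(0) = 64
So c_3 = p′′′(0)/3! = 32/3.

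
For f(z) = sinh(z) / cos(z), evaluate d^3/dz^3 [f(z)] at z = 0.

Write the quotient as an unknown series and match coefficients against numerator = denominator · series.
The coefficient of z^3 in the expansion is 2/3, so f′′′(0) = 3! * (2/3) = 4.

4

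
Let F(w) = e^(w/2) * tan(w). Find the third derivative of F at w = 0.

Multiply the two series term by term and collect like powers.
From the series, [w^3] F = 11/24; multiply by 3! = 6 to get 11/4.

11/4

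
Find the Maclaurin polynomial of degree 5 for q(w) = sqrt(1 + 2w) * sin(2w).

-19*w^5/60 - w^4/3 - 7*w^3/3 + 2*w^2 + 2*w

Write out both Maclaurin series and multiply, keeping only the needed powers.
q(0) = 0
q′(0) = 2
q′′(0) = 4
q′′′(0) = -14
q^(4)(0) = -8
q^(5)(0) = -38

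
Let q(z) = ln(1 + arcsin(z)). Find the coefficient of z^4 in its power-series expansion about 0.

Plug the Maclaurin series of the inner function into that of the outer and collect terms.

-5/12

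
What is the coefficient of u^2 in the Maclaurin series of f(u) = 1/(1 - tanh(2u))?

Compose series: expand the inner function first, then feed it into the outer expansion.
f(0) = 1
f′(0) = 2
f′′(0) = 8
Then c_k = f^(k)(0)/k! gives each Taylor coefficient.

4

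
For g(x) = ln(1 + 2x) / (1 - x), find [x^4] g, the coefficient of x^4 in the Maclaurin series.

Expand 1/(denominator) as a geometric series and multiply by the numerator's series.
g(0) = 0
g′(0) = 2
g′′(0) = 0
g′′′(0) = 16
g^(4)(0) = -32
So c_4 = g^(4)(0)/4! = -4/3.

-4/3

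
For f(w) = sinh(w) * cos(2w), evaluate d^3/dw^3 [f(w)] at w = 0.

Take the Cauchy product of the two expansions.
From the series, [w^3] f = -11/6; multiply by 3! = 6 to get -11.

-11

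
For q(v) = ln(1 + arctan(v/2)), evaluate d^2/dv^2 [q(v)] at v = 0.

-1/4

Substitute the inner expansion into the outer series and collect powers.
The coefficient of v^2 in the expansion is -1/8, so q′′(0) = 2! * (-1/8) = -1/4.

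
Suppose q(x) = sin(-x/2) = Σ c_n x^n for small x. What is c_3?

Differentiate repeatedly and evaluate at the center.
q(0) = 0
q′(0) = -1/2
q′′(0) = 0
q′′′(0) = 1/8
Dividing each by k! gives the coefficients c_0, ..., c_3.

1/48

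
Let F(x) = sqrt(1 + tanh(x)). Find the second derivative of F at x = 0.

-1/4

Compose series: expand the inner function first, then feed it into the outer expansion.
From the series, [x^2] F = -1/8; multiply by 2! = 2 to get -1/4.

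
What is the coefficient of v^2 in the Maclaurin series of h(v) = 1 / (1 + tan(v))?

1

Use the geometric series for the reciprocal, then substitute.
So c_2 = h′′(0)/2! = 1.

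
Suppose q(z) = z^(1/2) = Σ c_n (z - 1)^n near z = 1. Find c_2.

Compute the successive derivatives at the expansion point and divide by k!.
So c_2 = q′′(1)/2! = -1/8.

-1/8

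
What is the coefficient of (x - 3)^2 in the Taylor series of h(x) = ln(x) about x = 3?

Differentiate repeatedly and evaluate at the center.
h(3) = ln(3)
h′(3) = 1/3
h′′(3) = -1/9

-1/18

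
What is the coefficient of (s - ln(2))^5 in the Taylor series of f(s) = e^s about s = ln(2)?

1/60

f(ln(2)) = 2
f′(ln(2)) = 2
f′′(ln(2)) = 2
f′′′(ln(2)) = 2
f^(4)(ln(2)) = 2
f^(5)(ln(2)) = 2
So c_5 = f^(5)(ln(2))/5! = 1/60.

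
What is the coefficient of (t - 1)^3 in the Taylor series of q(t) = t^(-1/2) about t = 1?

[(t - 1)^0] = 1;  [(t - 1)^1] = -1/2;  [(t - 1)^2] = 3/8;  [(t - 1)^3] = -5/16.
So c_3 = q′′′(1)/3! = -5/16.

-5/16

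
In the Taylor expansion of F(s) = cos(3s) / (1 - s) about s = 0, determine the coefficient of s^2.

Expand each factor separately, then convolve coefficients.
[s^0] = 1;  [s^1] = 1;  [s^2] = -7/2.
So c_2 = F′′(0)/2! = -7/2.

-7/2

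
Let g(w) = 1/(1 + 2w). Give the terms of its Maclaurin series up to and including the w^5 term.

[w^0] = 1;  [w^1] = -2;  [w^2] = 4;  [w^3] = -8;  [w^4] = 16;  [w^5] = -32.

-32*w^5 + 16*w^4 - 8*w^3 + 4*w^2 - 2*w + 1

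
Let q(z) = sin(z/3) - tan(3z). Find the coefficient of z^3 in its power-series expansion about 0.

Expand each term separately and add.
q(0) = 0
q′(0) = -8/3
q′′(0) = 0
q′′′(0) = -1459/27

-1459/162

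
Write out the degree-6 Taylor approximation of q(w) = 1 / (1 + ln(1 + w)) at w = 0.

Write 1/(1+u) = 1 - u + u^2 - u^3 + ... and substitute the series for u.

3289*w^6/360 - 347*w^5/60 + 11*w^4/3 - 7*w^3/3 + 3*w^2/2 - w + 1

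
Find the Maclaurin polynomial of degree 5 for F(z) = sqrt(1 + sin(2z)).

z^5/120 + z^4/24 - z^3/6 - z^2/2 + z + 1

Plug the Maclaurin series of the inner function into that of the outer and collect terms.
[z^0] = 1;  [z^1] = 1;  [z^2] = -1/2;  [z^3] = -1/6;  [z^4] = 1/24;  [z^5] = 1/120.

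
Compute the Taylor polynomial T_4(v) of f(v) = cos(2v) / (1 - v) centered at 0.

-v^4/3 - v^3 - v^2 + v + 1

Multiply the two series term by term and collect like powers.
f(0) = 1
f′(0) = 1
f′′(0) = -2
f′′′(0) = -6
f^(4)(0) = -8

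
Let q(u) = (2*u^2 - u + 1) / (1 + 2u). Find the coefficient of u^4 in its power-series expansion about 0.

Multiply each power in the prefactor through the base expansion.
q(0) = 1
q′(0) = -3
q′′(0) = 16
q′′′(0) = -96
q^(4)(0) = 768
So c_4 = q^(4)(0)/4! = 32.

32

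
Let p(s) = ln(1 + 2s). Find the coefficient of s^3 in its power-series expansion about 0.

8/3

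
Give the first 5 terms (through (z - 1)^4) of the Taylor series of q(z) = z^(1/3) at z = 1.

q(1) = 1
q′(1) = 1/3
q′′(1) = -2/9
q′′′(1) = 10/27
q^(4)(1) = -80/81
Then c_k = q^(k)(1)/k! gives each Taylor coefficient.

-10*(z - 1)^4/243 + 5*(z - 1)^3/81 - (z - 1)^2/9 + (z - 1)/3 + 1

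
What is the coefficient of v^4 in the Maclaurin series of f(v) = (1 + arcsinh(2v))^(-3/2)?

235/8

Plug the Maclaurin series of the inner function into that of the outer and collect terms.
[v^0] = 1;  [v^1] = -3;  [v^2] = 15/2;  [v^3] = -31/2;  [v^4] = 235/8.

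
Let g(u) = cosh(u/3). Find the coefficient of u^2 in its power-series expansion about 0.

g(0) = 1
g′(0) = 0
g′′(0) = 1/9
The Taylor polynomial is Σ g^(k)(0)/k! · u^k.

1/18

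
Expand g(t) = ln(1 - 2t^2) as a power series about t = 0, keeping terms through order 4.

Differentiate repeatedly and evaluate at the center.
g(0) = 0
g′(0) = 0
g′′(0) = -4
g′′′(0) = 0
g^(4)(0) = -48
Then c_k = g^(k)(0)/k! gives each Taylor coefficient.

-2*t^4 - 2*t^2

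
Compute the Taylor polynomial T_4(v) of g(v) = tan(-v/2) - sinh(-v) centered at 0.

Expand each term separately and add.
g(0) = 0
g′(0) = 1/2
g′′(0) = 0
g′′′(0) = 3/4
g^(4)(0) = 0
Dividing each by k! gives the coefficients c_0, ..., c_4.

v^3/8 + v/2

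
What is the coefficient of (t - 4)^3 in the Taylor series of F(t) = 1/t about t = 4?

Apply the Taylor formula c_k = f^(k)(a)/k!.
F(4) = 1/4
F′(4) = -1/16
F′′(4) = 1/32
F′′′(4) = -3/128
So c_3 = F′′′(4)/3! = -1/256.

-1/256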